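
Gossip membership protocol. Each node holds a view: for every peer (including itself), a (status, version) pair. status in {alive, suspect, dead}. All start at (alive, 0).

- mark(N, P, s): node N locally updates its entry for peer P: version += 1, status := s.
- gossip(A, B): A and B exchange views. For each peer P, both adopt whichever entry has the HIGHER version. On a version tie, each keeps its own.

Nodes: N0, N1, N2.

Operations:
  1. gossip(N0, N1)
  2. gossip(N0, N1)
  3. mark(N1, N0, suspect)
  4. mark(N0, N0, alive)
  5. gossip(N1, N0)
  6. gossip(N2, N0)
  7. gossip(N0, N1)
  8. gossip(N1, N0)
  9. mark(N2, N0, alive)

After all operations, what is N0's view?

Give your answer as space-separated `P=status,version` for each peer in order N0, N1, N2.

Op 1: gossip N0<->N1 -> N0.N0=(alive,v0) N0.N1=(alive,v0) N0.N2=(alive,v0) | N1.N0=(alive,v0) N1.N1=(alive,v0) N1.N2=(alive,v0)
Op 2: gossip N0<->N1 -> N0.N0=(alive,v0) N0.N1=(alive,v0) N0.N2=(alive,v0) | N1.N0=(alive,v0) N1.N1=(alive,v0) N1.N2=(alive,v0)
Op 3: N1 marks N0=suspect -> (suspect,v1)
Op 4: N0 marks N0=alive -> (alive,v1)
Op 5: gossip N1<->N0 -> N1.N0=(suspect,v1) N1.N1=(alive,v0) N1.N2=(alive,v0) | N0.N0=(alive,v1) N0.N1=(alive,v0) N0.N2=(alive,v0)
Op 6: gossip N2<->N0 -> N2.N0=(alive,v1) N2.N1=(alive,v0) N2.N2=(alive,v0) | N0.N0=(alive,v1) N0.N1=(alive,v0) N0.N2=(alive,v0)
Op 7: gossip N0<->N1 -> N0.N0=(alive,v1) N0.N1=(alive,v0) N0.N2=(alive,v0) | N1.N0=(suspect,v1) N1.N1=(alive,v0) N1.N2=(alive,v0)
Op 8: gossip N1<->N0 -> N1.N0=(suspect,v1) N1.N1=(alive,v0) N1.N2=(alive,v0) | N0.N0=(alive,v1) N0.N1=(alive,v0) N0.N2=(alive,v0)
Op 9: N2 marks N0=alive -> (alive,v2)

Answer: N0=alive,1 N1=alive,0 N2=alive,0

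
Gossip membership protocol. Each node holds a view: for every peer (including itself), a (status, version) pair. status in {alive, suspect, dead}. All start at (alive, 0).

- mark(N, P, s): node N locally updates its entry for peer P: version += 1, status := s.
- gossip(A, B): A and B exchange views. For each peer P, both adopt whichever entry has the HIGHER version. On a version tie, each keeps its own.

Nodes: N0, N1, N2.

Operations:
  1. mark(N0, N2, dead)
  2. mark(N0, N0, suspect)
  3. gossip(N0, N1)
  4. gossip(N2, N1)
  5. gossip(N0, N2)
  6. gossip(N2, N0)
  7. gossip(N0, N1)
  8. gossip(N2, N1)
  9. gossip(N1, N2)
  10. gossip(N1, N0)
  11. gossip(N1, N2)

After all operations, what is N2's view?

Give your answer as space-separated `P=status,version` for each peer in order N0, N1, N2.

Answer: N0=suspect,1 N1=alive,0 N2=dead,1

Derivation:
Op 1: N0 marks N2=dead -> (dead,v1)
Op 2: N0 marks N0=suspect -> (suspect,v1)
Op 3: gossip N0<->N1 -> N0.N0=(suspect,v1) N0.N1=(alive,v0) N0.N2=(dead,v1) | N1.N0=(suspect,v1) N1.N1=(alive,v0) N1.N2=(dead,v1)
Op 4: gossip N2<->N1 -> N2.N0=(suspect,v1) N2.N1=(alive,v0) N2.N2=(dead,v1) | N1.N0=(suspect,v1) N1.N1=(alive,v0) N1.N2=(dead,v1)
Op 5: gossip N0<->N2 -> N0.N0=(suspect,v1) N0.N1=(alive,v0) N0.N2=(dead,v1) | N2.N0=(suspect,v1) N2.N1=(alive,v0) N2.N2=(dead,v1)
Op 6: gossip N2<->N0 -> N2.N0=(suspect,v1) N2.N1=(alive,v0) N2.N2=(dead,v1) | N0.N0=(suspect,v1) N0.N1=(alive,v0) N0.N2=(dead,v1)
Op 7: gossip N0<->N1 -> N0.N0=(suspect,v1) N0.N1=(alive,v0) N0.N2=(dead,v1) | N1.N0=(suspect,v1) N1.N1=(alive,v0) N1.N2=(dead,v1)
Op 8: gossip N2<->N1 -> N2.N0=(suspect,v1) N2.N1=(alive,v0) N2.N2=(dead,v1) | N1.N0=(suspect,v1) N1.N1=(alive,v0) N1.N2=(dead,v1)
Op 9: gossip N1<->N2 -> N1.N0=(suspect,v1) N1.N1=(alive,v0) N1.N2=(dead,v1) | N2.N0=(suspect,v1) N2.N1=(alive,v0) N2.N2=(dead,v1)
Op 10: gossip N1<->N0 -> N1.N0=(suspect,v1) N1.N1=(alive,v0) N1.N2=(dead,v1) | N0.N0=(suspect,v1) N0.N1=(alive,v0) N0.N2=(dead,v1)
Op 11: gossip N1<->N2 -> N1.N0=(suspect,v1) N1.N1=(alive,v0) N1.N2=(dead,v1) | N2.N0=(suspect,v1) N2.N1=(alive,v0) N2.N2=(dead,v1)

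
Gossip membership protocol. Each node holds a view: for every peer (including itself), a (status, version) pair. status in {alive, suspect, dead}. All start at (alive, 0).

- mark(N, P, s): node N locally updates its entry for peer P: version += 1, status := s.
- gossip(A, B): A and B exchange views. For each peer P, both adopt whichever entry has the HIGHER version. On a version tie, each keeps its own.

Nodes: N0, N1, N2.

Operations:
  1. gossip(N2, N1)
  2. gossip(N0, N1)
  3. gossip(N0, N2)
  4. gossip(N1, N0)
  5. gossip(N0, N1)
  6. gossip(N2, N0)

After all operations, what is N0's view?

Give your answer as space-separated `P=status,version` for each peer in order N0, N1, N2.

Op 1: gossip N2<->N1 -> N2.N0=(alive,v0) N2.N1=(alive,v0) N2.N2=(alive,v0) | N1.N0=(alive,v0) N1.N1=(alive,v0) N1.N2=(alive,v0)
Op 2: gossip N0<->N1 -> N0.N0=(alive,v0) N0.N1=(alive,v0) N0.N2=(alive,v0) | N1.N0=(alive,v0) N1.N1=(alive,v0) N1.N2=(alive,v0)
Op 3: gossip N0<->N2 -> N0.N0=(alive,v0) N0.N1=(alive,v0) N0.N2=(alive,v0) | N2.N0=(alive,v0) N2.N1=(alive,v0) N2.N2=(alive,v0)
Op 4: gossip N1<->N0 -> N1.N0=(alive,v0) N1.N1=(alive,v0) N1.N2=(alive,v0) | N0.N0=(alive,v0) N0.N1=(alive,v0) N0.N2=(alive,v0)
Op 5: gossip N0<->N1 -> N0.N0=(alive,v0) N0.N1=(alive,v0) N0.N2=(alive,v0) | N1.N0=(alive,v0) N1.N1=(alive,v0) N1.N2=(alive,v0)
Op 6: gossip N2<->N0 -> N2.N0=(alive,v0) N2.N1=(alive,v0) N2.N2=(alive,v0) | N0.N0=(alive,v0) N0.N1=(alive,v0) N0.N2=(alive,v0)

Answer: N0=alive,0 N1=alive,0 N2=alive,0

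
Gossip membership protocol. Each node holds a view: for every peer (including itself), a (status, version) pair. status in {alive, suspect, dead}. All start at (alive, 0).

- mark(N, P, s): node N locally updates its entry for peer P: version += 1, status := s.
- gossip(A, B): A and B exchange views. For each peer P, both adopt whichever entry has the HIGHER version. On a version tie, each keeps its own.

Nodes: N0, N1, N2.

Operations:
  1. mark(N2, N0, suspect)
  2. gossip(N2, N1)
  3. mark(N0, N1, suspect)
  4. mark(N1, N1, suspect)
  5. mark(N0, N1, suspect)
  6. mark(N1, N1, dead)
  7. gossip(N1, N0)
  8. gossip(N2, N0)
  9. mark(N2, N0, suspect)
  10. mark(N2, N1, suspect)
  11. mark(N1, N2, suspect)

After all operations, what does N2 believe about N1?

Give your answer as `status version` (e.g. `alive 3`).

Answer: suspect 3

Derivation:
Op 1: N2 marks N0=suspect -> (suspect,v1)
Op 2: gossip N2<->N1 -> N2.N0=(suspect,v1) N2.N1=(alive,v0) N2.N2=(alive,v0) | N1.N0=(suspect,v1) N1.N1=(alive,v0) N1.N2=(alive,v0)
Op 3: N0 marks N1=suspect -> (suspect,v1)
Op 4: N1 marks N1=suspect -> (suspect,v1)
Op 5: N0 marks N1=suspect -> (suspect,v2)
Op 6: N1 marks N1=dead -> (dead,v2)
Op 7: gossip N1<->N0 -> N1.N0=(suspect,v1) N1.N1=(dead,v2) N1.N2=(alive,v0) | N0.N0=(suspect,v1) N0.N1=(suspect,v2) N0.N2=(alive,v0)
Op 8: gossip N2<->N0 -> N2.N0=(suspect,v1) N2.N1=(suspect,v2) N2.N2=(alive,v0) | N0.N0=(suspect,v1) N0.N1=(suspect,v2) N0.N2=(alive,v0)
Op 9: N2 marks N0=suspect -> (suspect,v2)
Op 10: N2 marks N1=suspect -> (suspect,v3)
Op 11: N1 marks N2=suspect -> (suspect,v1)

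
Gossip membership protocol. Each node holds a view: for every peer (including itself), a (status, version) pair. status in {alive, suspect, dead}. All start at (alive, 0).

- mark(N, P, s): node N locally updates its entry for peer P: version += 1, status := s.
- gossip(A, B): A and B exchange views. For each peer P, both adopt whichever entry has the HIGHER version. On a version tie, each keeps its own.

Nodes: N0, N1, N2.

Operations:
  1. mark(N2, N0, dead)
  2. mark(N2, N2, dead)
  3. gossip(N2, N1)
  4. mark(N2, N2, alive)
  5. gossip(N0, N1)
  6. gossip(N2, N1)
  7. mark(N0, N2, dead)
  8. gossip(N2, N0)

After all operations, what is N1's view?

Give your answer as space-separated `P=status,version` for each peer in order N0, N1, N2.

Op 1: N2 marks N0=dead -> (dead,v1)
Op 2: N2 marks N2=dead -> (dead,v1)
Op 3: gossip N2<->N1 -> N2.N0=(dead,v1) N2.N1=(alive,v0) N2.N2=(dead,v1) | N1.N0=(dead,v1) N1.N1=(alive,v0) N1.N2=(dead,v1)
Op 4: N2 marks N2=alive -> (alive,v2)
Op 5: gossip N0<->N1 -> N0.N0=(dead,v1) N0.N1=(alive,v0) N0.N2=(dead,v1) | N1.N0=(dead,v1) N1.N1=(alive,v0) N1.N2=(dead,v1)
Op 6: gossip N2<->N1 -> N2.N0=(dead,v1) N2.N1=(alive,v0) N2.N2=(alive,v2) | N1.N0=(dead,v1) N1.N1=(alive,v0) N1.N2=(alive,v2)
Op 7: N0 marks N2=dead -> (dead,v2)
Op 8: gossip N2<->N0 -> N2.N0=(dead,v1) N2.N1=(alive,v0) N2.N2=(alive,v2) | N0.N0=(dead,v1) N0.N1=(alive,v0) N0.N2=(dead,v2)

Answer: N0=dead,1 N1=alive,0 N2=alive,2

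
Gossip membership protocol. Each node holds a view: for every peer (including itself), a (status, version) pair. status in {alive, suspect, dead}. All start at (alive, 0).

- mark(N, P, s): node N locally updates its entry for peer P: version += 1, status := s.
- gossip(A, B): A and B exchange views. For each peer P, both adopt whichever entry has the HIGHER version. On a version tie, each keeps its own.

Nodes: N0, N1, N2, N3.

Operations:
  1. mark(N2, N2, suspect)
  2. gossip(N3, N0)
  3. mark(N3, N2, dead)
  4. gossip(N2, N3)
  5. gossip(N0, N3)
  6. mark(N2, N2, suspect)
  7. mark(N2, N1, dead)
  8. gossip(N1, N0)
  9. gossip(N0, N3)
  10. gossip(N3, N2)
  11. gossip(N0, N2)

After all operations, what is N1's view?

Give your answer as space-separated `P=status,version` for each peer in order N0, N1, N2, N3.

Answer: N0=alive,0 N1=alive,0 N2=dead,1 N3=alive,0

Derivation:
Op 1: N2 marks N2=suspect -> (suspect,v1)
Op 2: gossip N3<->N0 -> N3.N0=(alive,v0) N3.N1=(alive,v0) N3.N2=(alive,v0) N3.N3=(alive,v0) | N0.N0=(alive,v0) N0.N1=(alive,v0) N0.N2=(alive,v0) N0.N3=(alive,v0)
Op 3: N3 marks N2=dead -> (dead,v1)
Op 4: gossip N2<->N3 -> N2.N0=(alive,v0) N2.N1=(alive,v0) N2.N2=(suspect,v1) N2.N3=(alive,v0) | N3.N0=(alive,v0) N3.N1=(alive,v0) N3.N2=(dead,v1) N3.N3=(alive,v0)
Op 5: gossip N0<->N3 -> N0.N0=(alive,v0) N0.N1=(alive,v0) N0.N2=(dead,v1) N0.N3=(alive,v0) | N3.N0=(alive,v0) N3.N1=(alive,v0) N3.N2=(dead,v1) N3.N3=(alive,v0)
Op 6: N2 marks N2=suspect -> (suspect,v2)
Op 7: N2 marks N1=dead -> (dead,v1)
Op 8: gossip N1<->N0 -> N1.N0=(alive,v0) N1.N1=(alive,v0) N1.N2=(dead,v1) N1.N3=(alive,v0) | N0.N0=(alive,v0) N0.N1=(alive,v0) N0.N2=(dead,v1) N0.N3=(alive,v0)
Op 9: gossip N0<->N3 -> N0.N0=(alive,v0) N0.N1=(alive,v0) N0.N2=(dead,v1) N0.N3=(alive,v0) | N3.N0=(alive,v0) N3.N1=(alive,v0) N3.N2=(dead,v1) N3.N3=(alive,v0)
Op 10: gossip N3<->N2 -> N3.N0=(alive,v0) N3.N1=(dead,v1) N3.N2=(suspect,v2) N3.N3=(alive,v0) | N2.N0=(alive,v0) N2.N1=(dead,v1) N2.N2=(suspect,v2) N2.N3=(alive,v0)
Op 11: gossip N0<->N2 -> N0.N0=(alive,v0) N0.N1=(dead,v1) N0.N2=(suspect,v2) N0.N3=(alive,v0) | N2.N0=(alive,v0) N2.N1=(dead,v1) N2.N2=(suspect,v2) N2.N3=(alive,v0)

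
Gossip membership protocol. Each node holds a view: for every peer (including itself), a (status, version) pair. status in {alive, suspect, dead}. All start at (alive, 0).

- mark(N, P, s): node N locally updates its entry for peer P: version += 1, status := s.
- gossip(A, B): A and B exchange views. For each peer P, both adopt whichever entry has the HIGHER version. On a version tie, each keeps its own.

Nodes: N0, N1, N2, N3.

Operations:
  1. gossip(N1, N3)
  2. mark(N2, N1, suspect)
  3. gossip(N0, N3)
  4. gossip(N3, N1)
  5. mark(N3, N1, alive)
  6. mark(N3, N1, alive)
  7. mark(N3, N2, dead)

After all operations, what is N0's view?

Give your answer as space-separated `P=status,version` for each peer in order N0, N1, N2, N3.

Op 1: gossip N1<->N3 -> N1.N0=(alive,v0) N1.N1=(alive,v0) N1.N2=(alive,v0) N1.N3=(alive,v0) | N3.N0=(alive,v0) N3.N1=(alive,v0) N3.N2=(alive,v0) N3.N3=(alive,v0)
Op 2: N2 marks N1=suspect -> (suspect,v1)
Op 3: gossip N0<->N3 -> N0.N0=(alive,v0) N0.N1=(alive,v0) N0.N2=(alive,v0) N0.N3=(alive,v0) | N3.N0=(alive,v0) N3.N1=(alive,v0) N3.N2=(alive,v0) N3.N3=(alive,v0)
Op 4: gossip N3<->N1 -> N3.N0=(alive,v0) N3.N1=(alive,v0) N3.N2=(alive,v0) N3.N3=(alive,v0) | N1.N0=(alive,v0) N1.N1=(alive,v0) N1.N2=(alive,v0) N1.N3=(alive,v0)
Op 5: N3 marks N1=alive -> (alive,v1)
Op 6: N3 marks N1=alive -> (alive,v2)
Op 7: N3 marks N2=dead -> (dead,v1)

Answer: N0=alive,0 N1=alive,0 N2=alive,0 N3=alive,0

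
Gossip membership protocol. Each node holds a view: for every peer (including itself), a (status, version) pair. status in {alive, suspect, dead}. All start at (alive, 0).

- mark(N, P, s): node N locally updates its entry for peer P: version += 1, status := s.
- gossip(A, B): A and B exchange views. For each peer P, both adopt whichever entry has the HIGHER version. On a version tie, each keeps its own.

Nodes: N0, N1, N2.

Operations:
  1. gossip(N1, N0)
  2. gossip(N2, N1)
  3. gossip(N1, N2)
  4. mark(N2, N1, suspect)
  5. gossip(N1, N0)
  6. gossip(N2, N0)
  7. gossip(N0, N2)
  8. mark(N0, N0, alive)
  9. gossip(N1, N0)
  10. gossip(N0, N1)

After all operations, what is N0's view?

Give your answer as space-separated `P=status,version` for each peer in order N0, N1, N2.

Answer: N0=alive,1 N1=suspect,1 N2=alive,0

Derivation:
Op 1: gossip N1<->N0 -> N1.N0=(alive,v0) N1.N1=(alive,v0) N1.N2=(alive,v0) | N0.N0=(alive,v0) N0.N1=(alive,v0) N0.N2=(alive,v0)
Op 2: gossip N2<->N1 -> N2.N0=(alive,v0) N2.N1=(alive,v0) N2.N2=(alive,v0) | N1.N0=(alive,v0) N1.N1=(alive,v0) N1.N2=(alive,v0)
Op 3: gossip N1<->N2 -> N1.N0=(alive,v0) N1.N1=(alive,v0) N1.N2=(alive,v0) | N2.N0=(alive,v0) N2.N1=(alive,v0) N2.N2=(alive,v0)
Op 4: N2 marks N1=suspect -> (suspect,v1)
Op 5: gossip N1<->N0 -> N1.N0=(alive,v0) N1.N1=(alive,v0) N1.N2=(alive,v0) | N0.N0=(alive,v0) N0.N1=(alive,v0) N0.N2=(alive,v0)
Op 6: gossip N2<->N0 -> N2.N0=(alive,v0) N2.N1=(suspect,v1) N2.N2=(alive,v0) | N0.N0=(alive,v0) N0.N1=(suspect,v1) N0.N2=(alive,v0)
Op 7: gossip N0<->N2 -> N0.N0=(alive,v0) N0.N1=(suspect,v1) N0.N2=(alive,v0) | N2.N0=(alive,v0) N2.N1=(suspect,v1) N2.N2=(alive,v0)
Op 8: N0 marks N0=alive -> (alive,v1)
Op 9: gossip N1<->N0 -> N1.N0=(alive,v1) N1.N1=(suspect,v1) N1.N2=(alive,v0) | N0.N0=(alive,v1) N0.N1=(suspect,v1) N0.N2=(alive,v0)
Op 10: gossip N0<->N1 -> N0.N0=(alive,v1) N0.N1=(suspect,v1) N0.N2=(alive,v0) | N1.N0=(alive,v1) N1.N1=(suspect,v1) N1.N2=(alive,v0)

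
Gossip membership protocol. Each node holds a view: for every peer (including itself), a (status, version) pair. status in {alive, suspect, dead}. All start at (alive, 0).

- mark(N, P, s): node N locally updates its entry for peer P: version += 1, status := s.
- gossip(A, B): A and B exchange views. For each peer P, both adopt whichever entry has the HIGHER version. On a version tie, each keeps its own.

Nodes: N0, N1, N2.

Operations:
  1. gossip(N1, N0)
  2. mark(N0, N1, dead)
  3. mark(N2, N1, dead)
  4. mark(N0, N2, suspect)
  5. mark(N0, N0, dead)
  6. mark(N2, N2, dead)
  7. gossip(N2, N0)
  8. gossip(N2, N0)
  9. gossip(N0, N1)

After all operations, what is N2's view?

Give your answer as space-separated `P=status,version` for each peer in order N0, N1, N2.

Op 1: gossip N1<->N0 -> N1.N0=(alive,v0) N1.N1=(alive,v0) N1.N2=(alive,v0) | N0.N0=(alive,v0) N0.N1=(alive,v0) N0.N2=(alive,v0)
Op 2: N0 marks N1=dead -> (dead,v1)
Op 3: N2 marks N1=dead -> (dead,v1)
Op 4: N0 marks N2=suspect -> (suspect,v1)
Op 5: N0 marks N0=dead -> (dead,v1)
Op 6: N2 marks N2=dead -> (dead,v1)
Op 7: gossip N2<->N0 -> N2.N0=(dead,v1) N2.N1=(dead,v1) N2.N2=(dead,v1) | N0.N0=(dead,v1) N0.N1=(dead,v1) N0.N2=(suspect,v1)
Op 8: gossip N2<->N0 -> N2.N0=(dead,v1) N2.N1=(dead,v1) N2.N2=(dead,v1) | N0.N0=(dead,v1) N0.N1=(dead,v1) N0.N2=(suspect,v1)
Op 9: gossip N0<->N1 -> N0.N0=(dead,v1) N0.N1=(dead,v1) N0.N2=(suspect,v1) | N1.N0=(dead,v1) N1.N1=(dead,v1) N1.N2=(suspect,v1)

Answer: N0=dead,1 N1=dead,1 N2=dead,1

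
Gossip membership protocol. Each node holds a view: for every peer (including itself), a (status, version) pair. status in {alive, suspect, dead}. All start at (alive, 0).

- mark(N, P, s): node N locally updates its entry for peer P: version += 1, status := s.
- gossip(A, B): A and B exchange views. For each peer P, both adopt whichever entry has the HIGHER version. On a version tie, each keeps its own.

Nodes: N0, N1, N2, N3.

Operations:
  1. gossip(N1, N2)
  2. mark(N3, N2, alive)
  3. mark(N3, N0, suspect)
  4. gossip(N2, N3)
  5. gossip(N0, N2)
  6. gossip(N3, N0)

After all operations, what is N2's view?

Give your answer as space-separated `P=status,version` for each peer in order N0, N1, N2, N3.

Answer: N0=suspect,1 N1=alive,0 N2=alive,1 N3=alive,0

Derivation:
Op 1: gossip N1<->N2 -> N1.N0=(alive,v0) N1.N1=(alive,v0) N1.N2=(alive,v0) N1.N3=(alive,v0) | N2.N0=(alive,v0) N2.N1=(alive,v0) N2.N2=(alive,v0) N2.N3=(alive,v0)
Op 2: N3 marks N2=alive -> (alive,v1)
Op 3: N3 marks N0=suspect -> (suspect,v1)
Op 4: gossip N2<->N3 -> N2.N0=(suspect,v1) N2.N1=(alive,v0) N2.N2=(alive,v1) N2.N3=(alive,v0) | N3.N0=(suspect,v1) N3.N1=(alive,v0) N3.N2=(alive,v1) N3.N3=(alive,v0)
Op 5: gossip N0<->N2 -> N0.N0=(suspect,v1) N0.N1=(alive,v0) N0.N2=(alive,v1) N0.N3=(alive,v0) | N2.N0=(suspect,v1) N2.N1=(alive,v0) N2.N2=(alive,v1) N2.N3=(alive,v0)
Op 6: gossip N3<->N0 -> N3.N0=(suspect,v1) N3.N1=(alive,v0) N3.N2=(alive,v1) N3.N3=(alive,v0) | N0.N0=(suspect,v1) N0.N1=(alive,v0) N0.N2=(alive,v1) N0.N3=(alive,v0)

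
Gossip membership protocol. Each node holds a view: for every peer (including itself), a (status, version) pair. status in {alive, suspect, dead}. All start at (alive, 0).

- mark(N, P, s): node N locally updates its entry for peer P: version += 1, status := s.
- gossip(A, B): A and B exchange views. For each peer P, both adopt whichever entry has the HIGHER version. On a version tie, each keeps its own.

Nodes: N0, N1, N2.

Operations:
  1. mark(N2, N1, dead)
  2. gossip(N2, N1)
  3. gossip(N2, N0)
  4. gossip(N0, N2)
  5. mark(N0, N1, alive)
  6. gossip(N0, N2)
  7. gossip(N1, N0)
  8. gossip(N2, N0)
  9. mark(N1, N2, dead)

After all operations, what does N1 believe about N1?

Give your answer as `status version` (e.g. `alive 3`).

Answer: alive 2

Derivation:
Op 1: N2 marks N1=dead -> (dead,v1)
Op 2: gossip N2<->N1 -> N2.N0=(alive,v0) N2.N1=(dead,v1) N2.N2=(alive,v0) | N1.N0=(alive,v0) N1.N1=(dead,v1) N1.N2=(alive,v0)
Op 3: gossip N2<->N0 -> N2.N0=(alive,v0) N2.N1=(dead,v1) N2.N2=(alive,v0) | N0.N0=(alive,v0) N0.N1=(dead,v1) N0.N2=(alive,v0)
Op 4: gossip N0<->N2 -> N0.N0=(alive,v0) N0.N1=(dead,v1) N0.N2=(alive,v0) | N2.N0=(alive,v0) N2.N1=(dead,v1) N2.N2=(alive,v0)
Op 5: N0 marks N1=alive -> (alive,v2)
Op 6: gossip N0<->N2 -> N0.N0=(alive,v0) N0.N1=(alive,v2) N0.N2=(alive,v0) | N2.N0=(alive,v0) N2.N1=(alive,v2) N2.N2=(alive,v0)
Op 7: gossip N1<->N0 -> N1.N0=(alive,v0) N1.N1=(alive,v2) N1.N2=(alive,v0) | N0.N0=(alive,v0) N0.N1=(alive,v2) N0.N2=(alive,v0)
Op 8: gossip N2<->N0 -> N2.N0=(alive,v0) N2.N1=(alive,v2) N2.N2=(alive,v0) | N0.N0=(alive,v0) N0.N1=(alive,v2) N0.N2=(alive,v0)
Op 9: N1 marks N2=dead -> (dead,v1)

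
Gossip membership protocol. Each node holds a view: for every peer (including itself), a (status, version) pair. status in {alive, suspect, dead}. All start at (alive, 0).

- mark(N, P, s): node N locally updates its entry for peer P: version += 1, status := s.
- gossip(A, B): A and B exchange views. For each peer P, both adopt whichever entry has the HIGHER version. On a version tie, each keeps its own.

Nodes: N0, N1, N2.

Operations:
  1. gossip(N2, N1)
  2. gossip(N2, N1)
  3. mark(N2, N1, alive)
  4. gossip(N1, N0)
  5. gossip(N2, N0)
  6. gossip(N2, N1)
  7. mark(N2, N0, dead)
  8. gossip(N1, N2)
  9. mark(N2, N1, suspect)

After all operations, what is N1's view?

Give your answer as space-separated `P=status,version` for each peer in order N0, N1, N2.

Op 1: gossip N2<->N1 -> N2.N0=(alive,v0) N2.N1=(alive,v0) N2.N2=(alive,v0) | N1.N0=(alive,v0) N1.N1=(alive,v0) N1.N2=(alive,v0)
Op 2: gossip N2<->N1 -> N2.N0=(alive,v0) N2.N1=(alive,v0) N2.N2=(alive,v0) | N1.N0=(alive,v0) N1.N1=(alive,v0) N1.N2=(alive,v0)
Op 3: N2 marks N1=alive -> (alive,v1)
Op 4: gossip N1<->N0 -> N1.N0=(alive,v0) N1.N1=(alive,v0) N1.N2=(alive,v0) | N0.N0=(alive,v0) N0.N1=(alive,v0) N0.N2=(alive,v0)
Op 5: gossip N2<->N0 -> N2.N0=(alive,v0) N2.N1=(alive,v1) N2.N2=(alive,v0) | N0.N0=(alive,v0) N0.N1=(alive,v1) N0.N2=(alive,v0)
Op 6: gossip N2<->N1 -> N2.N0=(alive,v0) N2.N1=(alive,v1) N2.N2=(alive,v0) | N1.N0=(alive,v0) N1.N1=(alive,v1) N1.N2=(alive,v0)
Op 7: N2 marks N0=dead -> (dead,v1)
Op 8: gossip N1<->N2 -> N1.N0=(dead,v1) N1.N1=(alive,v1) N1.N2=(alive,v0) | N2.N0=(dead,v1) N2.N1=(alive,v1) N2.N2=(alive,v0)
Op 9: N2 marks N1=suspect -> (suspect,v2)

Answer: N0=dead,1 N1=alive,1 N2=alive,0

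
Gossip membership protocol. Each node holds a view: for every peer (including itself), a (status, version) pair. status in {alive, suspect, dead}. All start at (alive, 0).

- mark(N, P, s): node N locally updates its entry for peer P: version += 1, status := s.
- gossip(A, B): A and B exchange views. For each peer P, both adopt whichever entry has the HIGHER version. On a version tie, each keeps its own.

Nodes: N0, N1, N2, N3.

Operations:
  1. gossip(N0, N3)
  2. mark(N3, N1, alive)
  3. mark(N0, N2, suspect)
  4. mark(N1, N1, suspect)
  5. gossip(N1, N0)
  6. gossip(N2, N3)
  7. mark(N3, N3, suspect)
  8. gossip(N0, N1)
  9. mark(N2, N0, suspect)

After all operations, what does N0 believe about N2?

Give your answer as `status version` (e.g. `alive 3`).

Op 1: gossip N0<->N3 -> N0.N0=(alive,v0) N0.N1=(alive,v0) N0.N2=(alive,v0) N0.N3=(alive,v0) | N3.N0=(alive,v0) N3.N1=(alive,v0) N3.N2=(alive,v0) N3.N3=(alive,v0)
Op 2: N3 marks N1=alive -> (alive,v1)
Op 3: N0 marks N2=suspect -> (suspect,v1)
Op 4: N1 marks N1=suspect -> (suspect,v1)
Op 5: gossip N1<->N0 -> N1.N0=(alive,v0) N1.N1=(suspect,v1) N1.N2=(suspect,v1) N1.N3=(alive,v0) | N0.N0=(alive,v0) N0.N1=(suspect,v1) N0.N2=(suspect,v1) N0.N3=(alive,v0)
Op 6: gossip N2<->N3 -> N2.N0=(alive,v0) N2.N1=(alive,v1) N2.N2=(alive,v0) N2.N3=(alive,v0) | N3.N0=(alive,v0) N3.N1=(alive,v1) N3.N2=(alive,v0) N3.N3=(alive,v0)
Op 7: N3 marks N3=suspect -> (suspect,v1)
Op 8: gossip N0<->N1 -> N0.N0=(alive,v0) N0.N1=(suspect,v1) N0.N2=(suspect,v1) N0.N3=(alive,v0) | N1.N0=(alive,v0) N1.N1=(suspect,v1) N1.N2=(suspect,v1) N1.N3=(alive,v0)
Op 9: N2 marks N0=suspect -> (suspect,v1)

Answer: suspect 1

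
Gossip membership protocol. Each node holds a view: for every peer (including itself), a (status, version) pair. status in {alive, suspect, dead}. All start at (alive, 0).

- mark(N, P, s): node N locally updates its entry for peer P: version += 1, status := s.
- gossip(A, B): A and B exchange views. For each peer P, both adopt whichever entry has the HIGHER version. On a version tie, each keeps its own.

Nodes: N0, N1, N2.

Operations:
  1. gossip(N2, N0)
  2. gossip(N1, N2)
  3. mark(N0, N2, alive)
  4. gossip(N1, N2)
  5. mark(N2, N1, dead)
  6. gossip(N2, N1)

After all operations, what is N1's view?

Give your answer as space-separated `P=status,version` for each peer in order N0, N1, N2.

Op 1: gossip N2<->N0 -> N2.N0=(alive,v0) N2.N1=(alive,v0) N2.N2=(alive,v0) | N0.N0=(alive,v0) N0.N1=(alive,v0) N0.N2=(alive,v0)
Op 2: gossip N1<->N2 -> N1.N0=(alive,v0) N1.N1=(alive,v0) N1.N2=(alive,v0) | N2.N0=(alive,v0) N2.N1=(alive,v0) N2.N2=(alive,v0)
Op 3: N0 marks N2=alive -> (alive,v1)
Op 4: gossip N1<->N2 -> N1.N0=(alive,v0) N1.N1=(alive,v0) N1.N2=(alive,v0) | N2.N0=(alive,v0) N2.N1=(alive,v0) N2.N2=(alive,v0)
Op 5: N2 marks N1=dead -> (dead,v1)
Op 6: gossip N2<->N1 -> N2.N0=(alive,v0) N2.N1=(dead,v1) N2.N2=(alive,v0) | N1.N0=(alive,v0) N1.N1=(dead,v1) N1.N2=(alive,v0)

Answer: N0=alive,0 N1=dead,1 N2=alive,0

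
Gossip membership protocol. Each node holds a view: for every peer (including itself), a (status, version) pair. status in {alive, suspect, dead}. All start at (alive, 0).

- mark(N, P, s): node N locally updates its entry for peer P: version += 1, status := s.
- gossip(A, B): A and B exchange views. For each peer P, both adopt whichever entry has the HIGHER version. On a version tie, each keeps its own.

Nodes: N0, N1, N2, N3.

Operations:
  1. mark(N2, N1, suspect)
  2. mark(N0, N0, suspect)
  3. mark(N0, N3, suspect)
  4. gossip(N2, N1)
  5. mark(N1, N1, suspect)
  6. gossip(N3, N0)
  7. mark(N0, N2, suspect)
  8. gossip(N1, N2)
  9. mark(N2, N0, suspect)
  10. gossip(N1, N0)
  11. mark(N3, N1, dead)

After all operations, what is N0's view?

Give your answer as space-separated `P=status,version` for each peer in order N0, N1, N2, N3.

Op 1: N2 marks N1=suspect -> (suspect,v1)
Op 2: N0 marks N0=suspect -> (suspect,v1)
Op 3: N0 marks N3=suspect -> (suspect,v1)
Op 4: gossip N2<->N1 -> N2.N0=(alive,v0) N2.N1=(suspect,v1) N2.N2=(alive,v0) N2.N3=(alive,v0) | N1.N0=(alive,v0) N1.N1=(suspect,v1) N1.N2=(alive,v0) N1.N3=(alive,v0)
Op 5: N1 marks N1=suspect -> (suspect,v2)
Op 6: gossip N3<->N0 -> N3.N0=(suspect,v1) N3.N1=(alive,v0) N3.N2=(alive,v0) N3.N3=(suspect,v1) | N0.N0=(suspect,v1) N0.N1=(alive,v0) N0.N2=(alive,v0) N0.N3=(suspect,v1)
Op 7: N0 marks N2=suspect -> (suspect,v1)
Op 8: gossip N1<->N2 -> N1.N0=(alive,v0) N1.N1=(suspect,v2) N1.N2=(alive,v0) N1.N3=(alive,v0) | N2.N0=(alive,v0) N2.N1=(suspect,v2) N2.N2=(alive,v0) N2.N3=(alive,v0)
Op 9: N2 marks N0=suspect -> (suspect,v1)
Op 10: gossip N1<->N0 -> N1.N0=(suspect,v1) N1.N1=(suspect,v2) N1.N2=(suspect,v1) N1.N3=(suspect,v1) | N0.N0=(suspect,v1) N0.N1=(suspect,v2) N0.N2=(suspect,v1) N0.N3=(suspect,v1)
Op 11: N3 marks N1=dead -> (dead,v1)

Answer: N0=suspect,1 N1=suspect,2 N2=suspect,1 N3=suspect,1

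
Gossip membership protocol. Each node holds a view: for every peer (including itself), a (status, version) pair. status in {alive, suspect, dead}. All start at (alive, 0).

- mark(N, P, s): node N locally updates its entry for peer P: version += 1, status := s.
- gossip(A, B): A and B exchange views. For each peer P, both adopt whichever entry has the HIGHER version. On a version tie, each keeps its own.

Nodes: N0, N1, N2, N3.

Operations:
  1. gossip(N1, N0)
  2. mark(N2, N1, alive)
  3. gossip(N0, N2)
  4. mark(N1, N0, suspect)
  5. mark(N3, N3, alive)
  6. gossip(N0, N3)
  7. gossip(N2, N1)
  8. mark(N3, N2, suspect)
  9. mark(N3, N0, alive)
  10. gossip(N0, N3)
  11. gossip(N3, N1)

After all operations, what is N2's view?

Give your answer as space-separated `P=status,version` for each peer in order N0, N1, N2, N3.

Answer: N0=suspect,1 N1=alive,1 N2=alive,0 N3=alive,0

Derivation:
Op 1: gossip N1<->N0 -> N1.N0=(alive,v0) N1.N1=(alive,v0) N1.N2=(alive,v0) N1.N3=(alive,v0) | N0.N0=(alive,v0) N0.N1=(alive,v0) N0.N2=(alive,v0) N0.N3=(alive,v0)
Op 2: N2 marks N1=alive -> (alive,v1)
Op 3: gossip N0<->N2 -> N0.N0=(alive,v0) N0.N1=(alive,v1) N0.N2=(alive,v0) N0.N3=(alive,v0) | N2.N0=(alive,v0) N2.N1=(alive,v1) N2.N2=(alive,v0) N2.N3=(alive,v0)
Op 4: N1 marks N0=suspect -> (suspect,v1)
Op 5: N3 marks N3=alive -> (alive,v1)
Op 6: gossip N0<->N3 -> N0.N0=(alive,v0) N0.N1=(alive,v1) N0.N2=(alive,v0) N0.N3=(alive,v1) | N3.N0=(alive,v0) N3.N1=(alive,v1) N3.N2=(alive,v0) N3.N3=(alive,v1)
Op 7: gossip N2<->N1 -> N2.N0=(suspect,v1) N2.N1=(alive,v1) N2.N2=(alive,v0) N2.N3=(alive,v0) | N1.N0=(suspect,v1) N1.N1=(alive,v1) N1.N2=(alive,v0) N1.N3=(alive,v0)
Op 8: N3 marks N2=suspect -> (suspect,v1)
Op 9: N3 marks N0=alive -> (alive,v1)
Op 10: gossip N0<->N3 -> N0.N0=(alive,v1) N0.N1=(alive,v1) N0.N2=(suspect,v1) N0.N3=(alive,v1) | N3.N0=(alive,v1) N3.N1=(alive,v1) N3.N2=(suspect,v1) N3.N3=(alive,v1)
Op 11: gossip N3<->N1 -> N3.N0=(alive,v1) N3.N1=(alive,v1) N3.N2=(suspect,v1) N3.N3=(alive,v1) | N1.N0=(suspect,v1) N1.N1=(alive,v1) N1.N2=(suspect,v1) N1.N3=(alive,v1)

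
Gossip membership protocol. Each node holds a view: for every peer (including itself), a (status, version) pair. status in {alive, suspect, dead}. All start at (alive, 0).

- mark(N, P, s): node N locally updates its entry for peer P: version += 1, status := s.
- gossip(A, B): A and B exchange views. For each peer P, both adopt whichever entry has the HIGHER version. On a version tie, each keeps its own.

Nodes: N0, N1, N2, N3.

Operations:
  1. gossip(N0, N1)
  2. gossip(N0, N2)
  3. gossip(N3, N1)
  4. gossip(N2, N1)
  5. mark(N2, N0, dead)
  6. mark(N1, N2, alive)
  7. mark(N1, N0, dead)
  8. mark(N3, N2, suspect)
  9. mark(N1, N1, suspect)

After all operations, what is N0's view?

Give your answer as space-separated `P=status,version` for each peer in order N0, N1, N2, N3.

Answer: N0=alive,0 N1=alive,0 N2=alive,0 N3=alive,0

Derivation:
Op 1: gossip N0<->N1 -> N0.N0=(alive,v0) N0.N1=(alive,v0) N0.N2=(alive,v0) N0.N3=(alive,v0) | N1.N0=(alive,v0) N1.N1=(alive,v0) N1.N2=(alive,v0) N1.N3=(alive,v0)
Op 2: gossip N0<->N2 -> N0.N0=(alive,v0) N0.N1=(alive,v0) N0.N2=(alive,v0) N0.N3=(alive,v0) | N2.N0=(alive,v0) N2.N1=(alive,v0) N2.N2=(alive,v0) N2.N3=(alive,v0)
Op 3: gossip N3<->N1 -> N3.N0=(alive,v0) N3.N1=(alive,v0) N3.N2=(alive,v0) N3.N3=(alive,v0) | N1.N0=(alive,v0) N1.N1=(alive,v0) N1.N2=(alive,v0) N1.N3=(alive,v0)
Op 4: gossip N2<->N1 -> N2.N0=(alive,v0) N2.N1=(alive,v0) N2.N2=(alive,v0) N2.N3=(alive,v0) | N1.N0=(alive,v0) N1.N1=(alive,v0) N1.N2=(alive,v0) N1.N3=(alive,v0)
Op 5: N2 marks N0=dead -> (dead,v1)
Op 6: N1 marks N2=alive -> (alive,v1)
Op 7: N1 marks N0=dead -> (dead,v1)
Op 8: N3 marks N2=suspect -> (suspect,v1)
Op 9: N1 marks N1=suspect -> (suspect,v1)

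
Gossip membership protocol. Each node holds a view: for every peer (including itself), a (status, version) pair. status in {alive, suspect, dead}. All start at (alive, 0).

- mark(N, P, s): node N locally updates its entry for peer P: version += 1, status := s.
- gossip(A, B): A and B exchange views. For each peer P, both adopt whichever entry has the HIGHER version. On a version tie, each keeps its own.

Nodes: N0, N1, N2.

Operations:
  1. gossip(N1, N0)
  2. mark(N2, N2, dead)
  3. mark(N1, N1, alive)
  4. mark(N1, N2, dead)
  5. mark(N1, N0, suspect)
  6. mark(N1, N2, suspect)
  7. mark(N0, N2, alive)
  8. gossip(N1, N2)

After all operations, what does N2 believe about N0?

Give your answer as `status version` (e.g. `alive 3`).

Op 1: gossip N1<->N0 -> N1.N0=(alive,v0) N1.N1=(alive,v0) N1.N2=(alive,v0) | N0.N0=(alive,v0) N0.N1=(alive,v0) N0.N2=(alive,v0)
Op 2: N2 marks N2=dead -> (dead,v1)
Op 3: N1 marks N1=alive -> (alive,v1)
Op 4: N1 marks N2=dead -> (dead,v1)
Op 5: N1 marks N0=suspect -> (suspect,v1)
Op 6: N1 marks N2=suspect -> (suspect,v2)
Op 7: N0 marks N2=alive -> (alive,v1)
Op 8: gossip N1<->N2 -> N1.N0=(suspect,v1) N1.N1=(alive,v1) N1.N2=(suspect,v2) | N2.N0=(suspect,v1) N2.N1=(alive,v1) N2.N2=(suspect,v2)

Answer: suspect 1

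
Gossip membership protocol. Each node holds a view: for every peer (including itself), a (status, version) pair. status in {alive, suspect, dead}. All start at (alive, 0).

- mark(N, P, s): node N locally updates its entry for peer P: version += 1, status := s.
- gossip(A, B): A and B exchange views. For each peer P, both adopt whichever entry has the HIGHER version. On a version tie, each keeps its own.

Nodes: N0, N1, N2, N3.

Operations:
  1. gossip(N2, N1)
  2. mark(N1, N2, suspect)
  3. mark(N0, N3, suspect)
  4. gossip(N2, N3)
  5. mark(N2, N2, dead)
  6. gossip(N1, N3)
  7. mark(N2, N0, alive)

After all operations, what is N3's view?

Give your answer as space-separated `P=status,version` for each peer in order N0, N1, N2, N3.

Answer: N0=alive,0 N1=alive,0 N2=suspect,1 N3=alive,0

Derivation:
Op 1: gossip N2<->N1 -> N2.N0=(alive,v0) N2.N1=(alive,v0) N2.N2=(alive,v0) N2.N3=(alive,v0) | N1.N0=(alive,v0) N1.N1=(alive,v0) N1.N2=(alive,v0) N1.N3=(alive,v0)
Op 2: N1 marks N2=suspect -> (suspect,v1)
Op 3: N0 marks N3=suspect -> (suspect,v1)
Op 4: gossip N2<->N3 -> N2.N0=(alive,v0) N2.N1=(alive,v0) N2.N2=(alive,v0) N2.N3=(alive,v0) | N3.N0=(alive,v0) N3.N1=(alive,v0) N3.N2=(alive,v0) N3.N3=(alive,v0)
Op 5: N2 marks N2=dead -> (dead,v1)
Op 6: gossip N1<->N3 -> N1.N0=(alive,v0) N1.N1=(alive,v0) N1.N2=(suspect,v1) N1.N3=(alive,v0) | N3.N0=(alive,v0) N3.N1=(alive,v0) N3.N2=(suspect,v1) N3.N3=(alive,v0)
Op 7: N2 marks N0=alive -> (alive,v1)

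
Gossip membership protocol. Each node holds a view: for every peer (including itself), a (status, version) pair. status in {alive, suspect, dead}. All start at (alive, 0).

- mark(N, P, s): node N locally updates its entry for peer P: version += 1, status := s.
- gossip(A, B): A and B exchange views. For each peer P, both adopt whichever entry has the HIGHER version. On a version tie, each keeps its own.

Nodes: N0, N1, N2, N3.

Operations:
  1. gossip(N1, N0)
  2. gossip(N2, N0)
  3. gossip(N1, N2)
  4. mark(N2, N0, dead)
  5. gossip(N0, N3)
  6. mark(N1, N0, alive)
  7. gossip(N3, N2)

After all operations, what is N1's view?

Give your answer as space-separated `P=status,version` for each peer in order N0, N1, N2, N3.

Op 1: gossip N1<->N0 -> N1.N0=(alive,v0) N1.N1=(alive,v0) N1.N2=(alive,v0) N1.N3=(alive,v0) | N0.N0=(alive,v0) N0.N1=(alive,v0) N0.N2=(alive,v0) N0.N3=(alive,v0)
Op 2: gossip N2<->N0 -> N2.N0=(alive,v0) N2.N1=(alive,v0) N2.N2=(alive,v0) N2.N3=(alive,v0) | N0.N0=(alive,v0) N0.N1=(alive,v0) N0.N2=(alive,v0) N0.N3=(alive,v0)
Op 3: gossip N1<->N2 -> N1.N0=(alive,v0) N1.N1=(alive,v0) N1.N2=(alive,v0) N1.N3=(alive,v0) | N2.N0=(alive,v0) N2.N1=(alive,v0) N2.N2=(alive,v0) N2.N3=(alive,v0)
Op 4: N2 marks N0=dead -> (dead,v1)
Op 5: gossip N0<->N3 -> N0.N0=(alive,v0) N0.N1=(alive,v0) N0.N2=(alive,v0) N0.N3=(alive,v0) | N3.N0=(alive,v0) N3.N1=(alive,v0) N3.N2=(alive,v0) N3.N3=(alive,v0)
Op 6: N1 marks N0=alive -> (alive,v1)
Op 7: gossip N3<->N2 -> N3.N0=(dead,v1) N3.N1=(alive,v0) N3.N2=(alive,v0) N3.N3=(alive,v0) | N2.N0=(dead,v1) N2.N1=(alive,v0) N2.N2=(alive,v0) N2.N3=(alive,v0)

Answer: N0=alive,1 N1=alive,0 N2=alive,0 N3=alive,0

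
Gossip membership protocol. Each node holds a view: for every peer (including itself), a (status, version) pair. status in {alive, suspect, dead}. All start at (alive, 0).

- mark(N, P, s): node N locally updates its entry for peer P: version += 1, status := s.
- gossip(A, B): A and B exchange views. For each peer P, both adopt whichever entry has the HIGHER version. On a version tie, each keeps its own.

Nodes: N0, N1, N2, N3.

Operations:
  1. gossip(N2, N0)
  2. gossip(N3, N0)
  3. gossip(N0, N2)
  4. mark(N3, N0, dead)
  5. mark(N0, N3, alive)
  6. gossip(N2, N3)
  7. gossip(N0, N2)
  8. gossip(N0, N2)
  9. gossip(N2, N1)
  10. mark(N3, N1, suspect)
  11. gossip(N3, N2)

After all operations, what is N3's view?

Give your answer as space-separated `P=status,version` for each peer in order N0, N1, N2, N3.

Op 1: gossip N2<->N0 -> N2.N0=(alive,v0) N2.N1=(alive,v0) N2.N2=(alive,v0) N2.N3=(alive,v0) | N0.N0=(alive,v0) N0.N1=(alive,v0) N0.N2=(alive,v0) N0.N3=(alive,v0)
Op 2: gossip N3<->N0 -> N3.N0=(alive,v0) N3.N1=(alive,v0) N3.N2=(alive,v0) N3.N3=(alive,v0) | N0.N0=(alive,v0) N0.N1=(alive,v0) N0.N2=(alive,v0) N0.N3=(alive,v0)
Op 3: gossip N0<->N2 -> N0.N0=(alive,v0) N0.N1=(alive,v0) N0.N2=(alive,v0) N0.N3=(alive,v0) | N2.N0=(alive,v0) N2.N1=(alive,v0) N2.N2=(alive,v0) N2.N3=(alive,v0)
Op 4: N3 marks N0=dead -> (dead,v1)
Op 5: N0 marks N3=alive -> (alive,v1)
Op 6: gossip N2<->N3 -> N2.N0=(dead,v1) N2.N1=(alive,v0) N2.N2=(alive,v0) N2.N3=(alive,v0) | N3.N0=(dead,v1) N3.N1=(alive,v0) N3.N2=(alive,v0) N3.N3=(alive,v0)
Op 7: gossip N0<->N2 -> N0.N0=(dead,v1) N0.N1=(alive,v0) N0.N2=(alive,v0) N0.N3=(alive,v1) | N2.N0=(dead,v1) N2.N1=(alive,v0) N2.N2=(alive,v0) N2.N3=(alive,v1)
Op 8: gossip N0<->N2 -> N0.N0=(dead,v1) N0.N1=(alive,v0) N0.N2=(alive,v0) N0.N3=(alive,v1) | N2.N0=(dead,v1) N2.N1=(alive,v0) N2.N2=(alive,v0) N2.N3=(alive,v1)
Op 9: gossip N2<->N1 -> N2.N0=(dead,v1) N2.N1=(alive,v0) N2.N2=(alive,v0) N2.N3=(alive,v1) | N1.N0=(dead,v1) N1.N1=(alive,v0) N1.N2=(alive,v0) N1.N3=(alive,v1)
Op 10: N3 marks N1=suspect -> (suspect,v1)
Op 11: gossip N3<->N2 -> N3.N0=(dead,v1) N3.N1=(suspect,v1) N3.N2=(alive,v0) N3.N3=(alive,v1) | N2.N0=(dead,v1) N2.N1=(suspect,v1) N2.N2=(alive,v0) N2.N3=(alive,v1)

Answer: N0=dead,1 N1=suspect,1 N2=alive,0 N3=alive,1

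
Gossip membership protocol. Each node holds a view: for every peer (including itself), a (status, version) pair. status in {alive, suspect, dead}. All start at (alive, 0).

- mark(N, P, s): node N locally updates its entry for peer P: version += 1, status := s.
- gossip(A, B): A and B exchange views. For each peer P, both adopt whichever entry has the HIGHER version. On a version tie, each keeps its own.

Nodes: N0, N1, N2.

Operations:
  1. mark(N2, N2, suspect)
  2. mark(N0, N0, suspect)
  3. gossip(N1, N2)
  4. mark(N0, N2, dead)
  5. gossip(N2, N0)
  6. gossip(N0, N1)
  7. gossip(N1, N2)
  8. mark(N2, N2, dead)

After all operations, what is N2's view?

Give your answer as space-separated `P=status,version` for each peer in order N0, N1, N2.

Op 1: N2 marks N2=suspect -> (suspect,v1)
Op 2: N0 marks N0=suspect -> (suspect,v1)
Op 3: gossip N1<->N2 -> N1.N0=(alive,v0) N1.N1=(alive,v0) N1.N2=(suspect,v1) | N2.N0=(alive,v0) N2.N1=(alive,v0) N2.N2=(suspect,v1)
Op 4: N0 marks N2=dead -> (dead,v1)
Op 5: gossip N2<->N0 -> N2.N0=(suspect,v1) N2.N1=(alive,v0) N2.N2=(suspect,v1) | N0.N0=(suspect,v1) N0.N1=(alive,v0) N0.N2=(dead,v1)
Op 6: gossip N0<->N1 -> N0.N0=(suspect,v1) N0.N1=(alive,v0) N0.N2=(dead,v1) | N1.N0=(suspect,v1) N1.N1=(alive,v0) N1.N2=(suspect,v1)
Op 7: gossip N1<->N2 -> N1.N0=(suspect,v1) N1.N1=(alive,v0) N1.N2=(suspect,v1) | N2.N0=(suspect,v1) N2.N1=(alive,v0) N2.N2=(suspect,v1)
Op 8: N2 marks N2=dead -> (dead,v2)

Answer: N0=suspect,1 N1=alive,0 N2=dead,2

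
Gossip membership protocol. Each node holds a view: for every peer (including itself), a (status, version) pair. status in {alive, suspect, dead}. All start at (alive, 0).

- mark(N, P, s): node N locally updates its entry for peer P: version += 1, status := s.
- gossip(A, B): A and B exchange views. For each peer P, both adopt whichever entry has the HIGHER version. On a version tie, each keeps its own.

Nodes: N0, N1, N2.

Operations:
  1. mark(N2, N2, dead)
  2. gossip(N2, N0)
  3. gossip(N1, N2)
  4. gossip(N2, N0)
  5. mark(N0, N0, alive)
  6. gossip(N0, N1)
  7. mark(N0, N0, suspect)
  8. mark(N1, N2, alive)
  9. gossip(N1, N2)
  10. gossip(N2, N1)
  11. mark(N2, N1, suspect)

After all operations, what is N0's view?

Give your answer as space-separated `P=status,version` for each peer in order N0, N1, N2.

Op 1: N2 marks N2=dead -> (dead,v1)
Op 2: gossip N2<->N0 -> N2.N0=(alive,v0) N2.N1=(alive,v0) N2.N2=(dead,v1) | N0.N0=(alive,v0) N0.N1=(alive,v0) N0.N2=(dead,v1)
Op 3: gossip N1<->N2 -> N1.N0=(alive,v0) N1.N1=(alive,v0) N1.N2=(dead,v1) | N2.N0=(alive,v0) N2.N1=(alive,v0) N2.N2=(dead,v1)
Op 4: gossip N2<->N0 -> N2.N0=(alive,v0) N2.N1=(alive,v0) N2.N2=(dead,v1) | N0.N0=(alive,v0) N0.N1=(alive,v0) N0.N2=(dead,v1)
Op 5: N0 marks N0=alive -> (alive,v1)
Op 6: gossip N0<->N1 -> N0.N0=(alive,v1) N0.N1=(alive,v0) N0.N2=(dead,v1) | N1.N0=(alive,v1) N1.N1=(alive,v0) N1.N2=(dead,v1)
Op 7: N0 marks N0=suspect -> (suspect,v2)
Op 8: N1 marks N2=alive -> (alive,v2)
Op 9: gossip N1<->N2 -> N1.N0=(alive,v1) N1.N1=(alive,v0) N1.N2=(alive,v2) | N2.N0=(alive,v1) N2.N1=(alive,v0) N2.N2=(alive,v2)
Op 10: gossip N2<->N1 -> N2.N0=(alive,v1) N2.N1=(alive,v0) N2.N2=(alive,v2) | N1.N0=(alive,v1) N1.N1=(alive,v0) N1.N2=(alive,v2)
Op 11: N2 marks N1=suspect -> (suspect,v1)

Answer: N0=suspect,2 N1=alive,0 N2=dead,1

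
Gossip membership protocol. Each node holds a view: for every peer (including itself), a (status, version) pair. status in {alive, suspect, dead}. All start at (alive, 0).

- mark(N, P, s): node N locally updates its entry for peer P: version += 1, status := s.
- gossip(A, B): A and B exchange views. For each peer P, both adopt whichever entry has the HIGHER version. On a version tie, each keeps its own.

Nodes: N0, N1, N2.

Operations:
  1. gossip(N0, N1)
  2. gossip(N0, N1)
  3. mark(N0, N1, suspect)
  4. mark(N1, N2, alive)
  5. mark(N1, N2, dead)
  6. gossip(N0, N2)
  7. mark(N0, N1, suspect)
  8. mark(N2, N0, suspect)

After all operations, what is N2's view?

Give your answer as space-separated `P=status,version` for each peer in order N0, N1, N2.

Answer: N0=suspect,1 N1=suspect,1 N2=alive,0

Derivation:
Op 1: gossip N0<->N1 -> N0.N0=(alive,v0) N0.N1=(alive,v0) N0.N2=(alive,v0) | N1.N0=(alive,v0) N1.N1=(alive,v0) N1.N2=(alive,v0)
Op 2: gossip N0<->N1 -> N0.N0=(alive,v0) N0.N1=(alive,v0) N0.N2=(alive,v0) | N1.N0=(alive,v0) N1.N1=(alive,v0) N1.N2=(alive,v0)
Op 3: N0 marks N1=suspect -> (suspect,v1)
Op 4: N1 marks N2=alive -> (alive,v1)
Op 5: N1 marks N2=dead -> (dead,v2)
Op 6: gossip N0<->N2 -> N0.N0=(alive,v0) N0.N1=(suspect,v1) N0.N2=(alive,v0) | N2.N0=(alive,v0) N2.N1=(suspect,v1) N2.N2=(alive,v0)
Op 7: N0 marks N1=suspect -> (suspect,v2)
Op 8: N2 marks N0=suspect -> (suspect,v1)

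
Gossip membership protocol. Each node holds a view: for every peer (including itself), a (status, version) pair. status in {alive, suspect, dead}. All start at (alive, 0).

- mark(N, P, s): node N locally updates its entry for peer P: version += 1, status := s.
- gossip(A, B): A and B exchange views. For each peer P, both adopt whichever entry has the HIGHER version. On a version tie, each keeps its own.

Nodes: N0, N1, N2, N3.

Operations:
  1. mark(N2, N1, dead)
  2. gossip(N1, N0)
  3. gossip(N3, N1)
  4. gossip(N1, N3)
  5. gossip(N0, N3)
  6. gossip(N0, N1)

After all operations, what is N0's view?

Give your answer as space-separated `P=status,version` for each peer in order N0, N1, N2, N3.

Answer: N0=alive,0 N1=alive,0 N2=alive,0 N3=alive,0

Derivation:
Op 1: N2 marks N1=dead -> (dead,v1)
Op 2: gossip N1<->N0 -> N1.N0=(alive,v0) N1.N1=(alive,v0) N1.N2=(alive,v0) N1.N3=(alive,v0) | N0.N0=(alive,v0) N0.N1=(alive,v0) N0.N2=(alive,v0) N0.N3=(alive,v0)
Op 3: gossip N3<->N1 -> N3.N0=(alive,v0) N3.N1=(alive,v0) N3.N2=(alive,v0) N3.N3=(alive,v0) | N1.N0=(alive,v0) N1.N1=(alive,v0) N1.N2=(alive,v0) N1.N3=(alive,v0)
Op 4: gossip N1<->N3 -> N1.N0=(alive,v0) N1.N1=(alive,v0) N1.N2=(alive,v0) N1.N3=(alive,v0) | N3.N0=(alive,v0) N3.N1=(alive,v0) N3.N2=(alive,v0) N3.N3=(alive,v0)
Op 5: gossip N0<->N3 -> N0.N0=(alive,v0) N0.N1=(alive,v0) N0.N2=(alive,v0) N0.N3=(alive,v0) | N3.N0=(alive,v0) N3.N1=(alive,v0) N3.N2=(alive,v0) N3.N3=(alive,v0)
Op 6: gossip N0<->N1 -> N0.N0=(alive,v0) N0.N1=(alive,v0) N0.N2=(alive,v0) N0.N3=(alive,v0) | N1.N0=(alive,v0) N1.N1=(alive,v0) N1.N2=(alive,v0) N1.N3=(alive,v0)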